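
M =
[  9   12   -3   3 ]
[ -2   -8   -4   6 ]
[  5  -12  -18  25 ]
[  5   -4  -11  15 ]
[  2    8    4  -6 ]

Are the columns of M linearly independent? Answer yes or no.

Row reduce M to echelon form.
R2 ← R2 + (2/9)·R1: [0, -16/3, -14/3, 20/3]
R3 ← R3 − (5/9)·R1: [0, -56/3, -49/3, 70/3]
R4 ← R4 − (5/9)·R1: [0, -32/3, -28/3, 40/3]
R5 ← R5 − (2/9)·R1: [0, 16/3, 14/3, -20/3]
R3 ← R3 − (7/2)·R2: [0, 0, 0, 0]
R4 ← R4 − (2)·R2: [0, 0, 0, 0]
R5 ← R5 + R2: [0, 0, 0, 0]
2 pivots among 4 columns.
Only 2 < 4 pivot columns, so the columns are linearly dependent.

no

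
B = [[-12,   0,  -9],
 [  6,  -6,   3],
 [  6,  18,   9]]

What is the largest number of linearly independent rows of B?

2

Row reduce to echelon form.
R2 ← R2 + (1/2)·R1: [0, -6, -3/2]
R3 ← R3 + (1/2)·R1: [0, 18, 9/2]
R3 ← R3 + (3)·R2: [0, 0, 0]
Echelon form has 2 nonzero rows, so rank(B) = 2.
The rank gives the maximum number of linearly independent rows: 2.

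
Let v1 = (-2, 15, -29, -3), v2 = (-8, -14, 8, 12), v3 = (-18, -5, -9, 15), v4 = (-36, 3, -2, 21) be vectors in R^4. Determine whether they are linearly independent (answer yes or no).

yes

Form the matrix with these vectors as rows and row reduce.
R2 ← R2 − (4)·R1: [0, -74, 124, 24]
R3 ← R3 − (9)·R1: [0, -140, 252, 42]
R4 ← R4 − (18)·R1: [0, -267, 520, 75]
R3 ← R3 − (70/37)·R2: [0, 0, 644/37, -126/37]
R4 ← R4 − (267/74)·R2: [0, 0, 2686/37, -429/37]
R4 ← R4 − (1343/322)·R3: [0, 0, 0, 60/23]
4 nonzero rows, so the 4 vectors span a space of dimension 4.
Since 4 = 4, the vectors are linearly independent.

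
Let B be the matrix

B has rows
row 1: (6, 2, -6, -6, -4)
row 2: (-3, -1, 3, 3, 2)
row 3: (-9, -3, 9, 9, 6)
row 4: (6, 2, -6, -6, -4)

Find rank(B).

Row reduce to echelon form.
R2 ← R2 + (1/2)·R1: [0, 0, 0, 0, 0]
R3 ← R3 + (3/2)·R1: [0, 0, 0, 0, 0]
R4 ← R4 − R1: [0, 0, 0, 0, 0]
Echelon form has 1 nonzero row, so rank(B) = 1.

1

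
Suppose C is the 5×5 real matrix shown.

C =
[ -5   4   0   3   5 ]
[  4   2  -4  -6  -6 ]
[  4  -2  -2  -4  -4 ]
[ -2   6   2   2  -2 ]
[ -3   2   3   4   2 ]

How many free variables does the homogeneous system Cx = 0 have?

2

Row reduce to echelon form.
R2 ← R2 + (4/5)·R1: [0, 26/5, -4, -18/5, -2]
R3 ← R3 + (4/5)·R1: [0, 6/5, -2, -8/5, 0]
R4 ← R4 − (2/5)·R1: [0, 22/5, 2, 4/5, -4]
R5 ← R5 − (3/5)·R1: [0, -2/5, 3, 11/5, -1]
R3 ← R3 − (3/13)·R2: [0, 0, -14/13, -10/13, 6/13]
R4 ← R4 − (11/13)·R2: [0, 0, 70/13, 50/13, -30/13]
R5 ← R5 + (1/13)·R2: [0, 0, 35/13, 25/13, -15/13]
R4 ← R4 + (5)·R3: [0, 0, 0, 0, 0]
R5 ← R5 + (5/2)·R3: [0, 0, 0, 0, 0]
3 nonzero rows, so rank(C) = 3.
C has 5 columns; by rank–nullity, nullity = 5 − 3 = 2.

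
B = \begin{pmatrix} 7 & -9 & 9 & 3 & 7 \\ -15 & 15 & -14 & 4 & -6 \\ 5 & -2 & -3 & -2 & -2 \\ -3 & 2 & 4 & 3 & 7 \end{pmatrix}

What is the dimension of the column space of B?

Row reduce to echelon form.
R2 ← R2 + (15/7)·R1: [0, -30/7, 37/7, 73/7, 9]
R3 ← R3 − (5/7)·R1: [0, 31/7, -66/7, -29/7, -7]
R4 ← R4 + (3/7)·R1: [0, -13/7, 55/7, 30/7, 10]
R3 ← R3 + (31/30)·R2: [0, 0, -119/30, 199/30, 23/10]
R4 ← R4 − (13/30)·R2: [0, 0, 167/30, -7/30, 61/10]
R4 ← R4 + (167/119)·R3: [0, 0, 0, 1080/119, 1110/119]
Echelon form has 4 nonzero rows, so rank(B) = 4.
The column space has dimension equal to the rank: 4.

4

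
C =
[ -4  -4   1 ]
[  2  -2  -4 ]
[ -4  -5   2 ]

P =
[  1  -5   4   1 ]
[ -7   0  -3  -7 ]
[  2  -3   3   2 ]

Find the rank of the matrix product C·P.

2

First compute CP:
[[ 26,  17,  -1,  26],
 [  8,   2,   2,   8],
 [ 35,  14,   5,  35]]
Now row reduce the product.
R2 ← R2 − (4/13)·R1: [0, -42/13, 30/13, 0]
R3 ← R3 − (35/26)·R1: [0, -231/26, 165/26, 0]
R3 ← R3 − (11/4)·R2: [0, 0, 0, 0]
2 nonzero rows, so rank(CP) = 2.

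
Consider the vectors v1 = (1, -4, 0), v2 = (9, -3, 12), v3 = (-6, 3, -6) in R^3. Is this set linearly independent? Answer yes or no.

Form the matrix with these vectors as rows and row reduce.
R2 ← R2 − (9)·R1: [0, 33, 12]
R3 ← R3 + (6)·R1: [0, -21, -6]
R3 ← R3 + (7/11)·R2: [0, 0, 18/11]
3 nonzero rows, so the 3 vectors span a space of dimension 3.
Since 3 = 3, the vectors are linearly independent.

yes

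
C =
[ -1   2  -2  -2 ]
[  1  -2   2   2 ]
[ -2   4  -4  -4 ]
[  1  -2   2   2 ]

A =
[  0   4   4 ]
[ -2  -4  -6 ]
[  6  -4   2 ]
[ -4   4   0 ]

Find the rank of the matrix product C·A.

1

First compute CA:
[[ -8, -12, -20],
 [  8,  12,  20],
 [-16, -24, -40],
 [  8,  12,  20]]
Now row reduce the product.
R2 ← R2 + R1: [0, 0, 0]
R3 ← R3 − (2)·R1: [0, 0, 0]
R4 ← R4 + R1: [0, 0, 0]
1 nonzero row, so rank(CA) = 1.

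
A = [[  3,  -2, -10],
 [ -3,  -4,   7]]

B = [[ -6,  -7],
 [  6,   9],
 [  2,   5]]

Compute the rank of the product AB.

2

First compute AB:
[[-50, -89],
 [  8,  20]]
Now row reduce the product.
R2 ← R2 + (4/25)·R1: [0, 144/25]
2 nonzero rows, so rank(AB) = 2.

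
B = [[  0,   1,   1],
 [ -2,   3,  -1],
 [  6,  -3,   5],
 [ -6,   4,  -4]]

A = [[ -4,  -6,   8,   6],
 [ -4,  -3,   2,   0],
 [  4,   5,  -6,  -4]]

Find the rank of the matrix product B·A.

2

First compute BA:
[[  0,   2,  -4,  -4],
 [ -8,  -2,  -4,  -8],
 [  8,  -2,  12,  16],
 [ -8,   4, -16, -20]]
Now row reduce the product.
Swap R1 ↔ R2
R3 ← R3 + R1: [0, -4, 8, 8]
R4 ← R4 − R1: [0, 6, -12, -12]
R3 ← R3 + (2)·R2: [0, 0, 0, 0]
R4 ← R4 − (3)·R2: [0, 0, 0, 0]
2 nonzero rows, so rank(BA) = 2.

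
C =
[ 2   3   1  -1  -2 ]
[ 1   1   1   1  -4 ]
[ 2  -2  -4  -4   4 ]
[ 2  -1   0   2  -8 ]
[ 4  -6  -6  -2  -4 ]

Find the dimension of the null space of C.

Row reduce to echelon form.
R2 ← R2 − (1/2)·R1: [0, -1/2, 1/2, 3/2, -3]
R3 ← R3 − R1: [0, -5, -5, -3, 6]
R4 ← R4 − R1: [0, -4, -1, 3, -6]
R5 ← R5 − (2)·R1: [0, -12, -8, 0, 0]
R3 ← R3 − (10)·R2: [0, 0, -10, -18, 36]
R4 ← R4 − (8)·R2: [0, 0, -5, -9, 18]
R5 ← R5 − (24)·R2: [0, 0, -20, -36, 72]
R4 ← R4 − (1/2)·R3: [0, 0, 0, 0, 0]
R5 ← R5 − (2)·R3: [0, 0, 0, 0, 0]
3 nonzero rows, so rank(C) = 3.
C has 5 columns; by rank–nullity, nullity = 5 − 3 = 2.

2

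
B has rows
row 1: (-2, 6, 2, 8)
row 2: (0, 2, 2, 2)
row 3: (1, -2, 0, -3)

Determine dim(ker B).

Row reduce to echelon form.
R3 ← R3 + (1/2)·R1: [0, 1, 1, 1]
R3 ← R3 − (1/2)·R2: [0, 0, 0, 0]
2 nonzero rows, so rank(B) = 2.
B has 4 columns; by rank–nullity, nullity = 4 − 2 = 2.

2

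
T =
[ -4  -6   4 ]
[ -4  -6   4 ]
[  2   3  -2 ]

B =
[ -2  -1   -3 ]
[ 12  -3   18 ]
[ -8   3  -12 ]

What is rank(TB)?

First compute TB:
[[-96,  34, -144],
 [-96,  34, -144],
 [ 48, -17,  72]]
Now row reduce the product.
R2 ← R2 − R1: [0, 0, 0]
R3 ← R3 + (1/2)·R1: [0, 0, 0]
1 nonzero row, so rank(TB) = 1.

1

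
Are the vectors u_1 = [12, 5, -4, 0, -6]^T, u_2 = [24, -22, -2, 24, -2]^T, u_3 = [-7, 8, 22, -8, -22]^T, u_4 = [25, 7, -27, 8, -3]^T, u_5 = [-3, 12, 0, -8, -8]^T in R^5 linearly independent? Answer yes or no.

Form the matrix with these vectors as rows and row reduce.
R2 ← R2 − (2)·R1: [0, -32, 6, 24, 10]
R3 ← R3 + (7/12)·R1: [0, 131/12, 59/3, -8, -51/2]
R4 ← R4 − (25/12)·R1: [0, -41/12, -56/3, 8, 19/2]
R5 ← R5 + (1/4)·R1: [0, 53/4, -1, -8, -19/2]
R3 ← R3 + (131/384)·R2: [0, 0, 4169/192, 3/16, -4241/192]
R4 ← R4 − (41/384)·R2: [0, 0, -3707/192, 87/16, 1619/192]
R5 ← R5 + (53/128)·R2: [0, 0, 95/64, 31/16, -343/64]
R4 ← R4 + (337/379)·R3: [0, 0, 0, 2124/379, -4248/379]
R5 ← R5 − (285/4169)·R3: [0, 0, 0, 8024/4169, -16048/4169]
R5 ← R5 − (34/99)·R4: [0, 0, 0, 0, 0]
4 nonzero rows, so the 5 vectors span a space of dimension 4.
Since 4 < 5, the vectors are linearly dependent.

no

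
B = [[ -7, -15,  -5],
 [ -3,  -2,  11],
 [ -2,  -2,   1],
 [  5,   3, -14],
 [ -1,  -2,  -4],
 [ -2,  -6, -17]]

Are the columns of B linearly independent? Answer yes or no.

yes

Row reduce B to echelon form.
R2 ← R2 − (3/7)·R1: [0, 31/7, 92/7]
R3 ← R3 − (2/7)·R1: [0, 16/7, 17/7]
R4 ← R4 + (5/7)·R1: [0, -54/7, -123/7]
R5 ← R5 − (1/7)·R1: [0, 1/7, -23/7]
R6 ← R6 − (2/7)·R1: [0, -12/7, -109/7]
R3 ← R3 − (16/31)·R2: [0, 0, -135/31]
R4 ← R4 + (54/31)·R2: [0, 0, 165/31]
R5 ← R5 − (1/31)·R2: [0, 0, -115/31]
R6 ← R6 + (12/31)·R2: [0, 0, -325/31]
R4 ← R4 + (11/9)·R3: [0, 0, 0]
R5 ← R5 − (23/27)·R3: [0, 0, 0]
R6 ← R6 − (65/27)·R3: [0, 0, 0]
3 pivots among 3 columns.
Every column is a pivot column, so the columns are linearly independent.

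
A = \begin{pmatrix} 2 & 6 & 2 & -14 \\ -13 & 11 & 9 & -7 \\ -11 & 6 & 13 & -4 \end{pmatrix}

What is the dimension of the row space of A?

3

Row reduce to echelon form.
R2 ← R2 + (13/2)·R1: [0, 50, 22, -98]
R3 ← R3 + (11/2)·R1: [0, 39, 24, -81]
R3 ← R3 − (39/50)·R2: [0, 0, 171/25, -114/25]
Echelon form has 3 nonzero rows, so rank(A) = 3.
The row space has dimension equal to the rank: 3.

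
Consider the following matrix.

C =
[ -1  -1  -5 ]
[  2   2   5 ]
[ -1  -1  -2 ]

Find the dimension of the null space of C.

Row reduce to echelon form.
R2 ← R2 + (2)·R1: [0, 0, -5]
R3 ← R3 − R1: [0, 0, 3]
R3 ← R3 + (3/5)·R2: [0, 0, 0]
2 nonzero rows, so rank(C) = 2.
C has 3 columns; by rank–nullity, nullity = 3 − 2 = 1.

1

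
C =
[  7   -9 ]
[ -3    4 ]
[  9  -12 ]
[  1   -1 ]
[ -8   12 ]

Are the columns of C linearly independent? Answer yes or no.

Row reduce C to echelon form.
R2 ← R2 + (3/7)·R1: [0, 1/7]
R3 ← R3 − (9/7)·R1: [0, -3/7]
R4 ← R4 − (1/7)·R1: [0, 2/7]
R5 ← R5 + (8/7)·R1: [0, 12/7]
R3 ← R3 + (3)·R2: [0, 0]
R4 ← R4 − (2)·R2: [0, 0]
R5 ← R5 − (12)·R2: [0, 0]
2 pivots among 2 columns.
Every column is a pivot column, so the columns are linearly independent.

yes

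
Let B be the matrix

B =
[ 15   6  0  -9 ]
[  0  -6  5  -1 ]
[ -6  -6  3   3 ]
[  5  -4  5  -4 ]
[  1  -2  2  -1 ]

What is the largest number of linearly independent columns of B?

2

Row reduce to echelon form.
R3 ← R3 + (2/5)·R1: [0, -18/5, 3, -3/5]
R4 ← R4 − (1/3)·R1: [0, -6, 5, -1]
R5 ← R5 − (1/15)·R1: [0, -12/5, 2, -2/5]
R3 ← R3 − (3/5)·R2: [0, 0, 0, 0]
R4 ← R4 − R2: [0, 0, 0, 0]
R5 ← R5 − (2/5)·R2: [0, 0, 0, 0]
Echelon form has 2 nonzero rows, so rank(B) = 2.
The rank gives the maximum number of linearly independent columns: 2.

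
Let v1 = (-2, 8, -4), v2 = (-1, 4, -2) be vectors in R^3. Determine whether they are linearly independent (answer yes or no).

no

Form the matrix with these vectors as rows and row reduce.
R2 ← R2 − (1/2)·R1: [0, 0, 0]
1 nonzero row, so the 2 vectors span a space of dimension 1.
Since 1 < 2, the vectors are linearly dependent.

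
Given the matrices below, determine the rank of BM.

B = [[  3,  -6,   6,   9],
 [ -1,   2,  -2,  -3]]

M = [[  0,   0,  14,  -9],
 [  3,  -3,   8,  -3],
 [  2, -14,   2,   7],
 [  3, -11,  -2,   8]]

First compute BM:
[[ 21, -165, -12, 105],
 [ -7,  55,   4, -35]]
Now row reduce the product.
R2 ← R2 + (1/3)·R1: [0, 0, 0, 0]
1 nonzero row, so rank(BM) = 1.

1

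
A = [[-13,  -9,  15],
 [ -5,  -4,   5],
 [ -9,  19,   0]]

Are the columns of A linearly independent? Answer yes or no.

yes

Row reduce A to echelon form.
R2 ← R2 − (5/13)·R1: [0, -7/13, -10/13]
R3 ← R3 − (9/13)·R1: [0, 328/13, -135/13]
R3 ← R3 + (328/7)·R2: [0, 0, -325/7]
3 pivots among 3 columns.
Every column is a pivot column, so the columns are linearly independent.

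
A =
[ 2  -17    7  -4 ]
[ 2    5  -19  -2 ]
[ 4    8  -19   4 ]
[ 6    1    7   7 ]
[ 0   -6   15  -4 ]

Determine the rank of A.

4

Row reduce to echelon form.
R2 ← R2 − R1: [0, 22, -26, 2]
R3 ← R3 − (2)·R1: [0, 42, -33, 12]
R4 ← R4 − (3)·R1: [0, 52, -14, 19]
R3 ← R3 − (21/11)·R2: [0, 0, 183/11, 90/11]
R4 ← R4 − (26/11)·R2: [0, 0, 522/11, 157/11]
R5 ← R5 + (3/11)·R2: [0, 0, 87/11, -38/11]
R4 ← R4 − (174/61)·R3: [0, 0, 0, -553/61]
R5 ← R5 − (29/61)·R3: [0, 0, 0, -448/61]
R5 ← R5 − (64/79)·R4: [0, 0, 0, 0]
Echelon form has 4 nonzero rows, so rank(A) = 4.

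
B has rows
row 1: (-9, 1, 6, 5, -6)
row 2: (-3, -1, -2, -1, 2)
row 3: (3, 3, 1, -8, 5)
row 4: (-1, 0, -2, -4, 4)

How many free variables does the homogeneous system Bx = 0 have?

2

Row reduce to echelon form.
R2 ← R2 − (1/3)·R1: [0, -4/3, -4, -8/3, 4]
R3 ← R3 + (1/3)·R1: [0, 10/3, 3, -19/3, 3]
R4 ← R4 − (1/9)·R1: [0, -1/9, -8/3, -41/9, 14/3]
R3 ← R3 + (5/2)·R2: [0, 0, -7, -13, 13]
R4 ← R4 − (1/12)·R2: [0, 0, -7/3, -13/3, 13/3]
R4 ← R4 − (1/3)·R3: [0, 0, 0, 0, 0]
3 nonzero rows, so rank(B) = 3.
B has 5 columns; by rank–nullity, nullity = 5 − 3 = 2.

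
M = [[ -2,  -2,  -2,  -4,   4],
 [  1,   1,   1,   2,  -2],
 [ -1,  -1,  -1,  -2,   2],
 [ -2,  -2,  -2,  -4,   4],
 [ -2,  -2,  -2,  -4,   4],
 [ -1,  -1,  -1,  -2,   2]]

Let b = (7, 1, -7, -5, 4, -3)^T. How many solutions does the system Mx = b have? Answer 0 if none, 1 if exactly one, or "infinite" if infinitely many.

Row reduce the augmented matrix [M | b].
R2 ← R2 + (1/2)·R1: [0, 0, 0, 0, 0, 9/2]
R3 ← R3 − (1/2)·R1: [0, 0, 0, 0, 0, -21/2]
R4 ← R4 − R1: [0, 0, 0, 0, 0, -12]
R5 ← R5 − R1: [0, 0, 0, 0, 0, -3]
R6 ← R6 − (1/2)·R1: [0, 0, 0, 0, 0, -13/2]
R3 ← R3 + (7/3)·R2: [0, 0, 0, 0, 0, 0]
R4 ← R4 + (8/3)·R2: [0, 0, 0, 0, 0, 0]
R5 ← R5 + (2/3)·R2: [0, 0, 0, 0, 0, 0]
R6 ← R6 + (13/9)·R2: [0, 0, 0, 0, 0, 0]
The echelon form has 2 nonzero rows; the last pivot sits in the augmented column, so rank(M) = 1 but rank([M|b]) = 2.
Since the ranks differ, the system is inconsistent.
It has no solutions.

0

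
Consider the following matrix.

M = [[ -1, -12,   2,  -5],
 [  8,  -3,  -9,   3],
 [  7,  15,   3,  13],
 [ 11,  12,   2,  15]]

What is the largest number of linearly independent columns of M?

Row reduce to echelon form.
R2 ← R2 + (8)·R1: [0, -99, 7, -37]
R3 ← R3 + (7)·R1: [0, -69, 17, -22]
R4 ← R4 + (11)·R1: [0, -120, 24, -40]
R3 ← R3 − (23/33)·R2: [0, 0, 400/33, 125/33]
R4 ← R4 − (40/33)·R2: [0, 0, 512/33, 160/33]
R4 ← R4 − (32/25)·R3: [0, 0, 0, 0]
Echelon form has 3 nonzero rows, so rank(M) = 3.
The rank gives the maximum number of linearly independent columns: 3.

3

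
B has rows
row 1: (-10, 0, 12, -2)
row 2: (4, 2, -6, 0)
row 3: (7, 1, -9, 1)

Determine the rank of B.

2

Row reduce to echelon form.
R2 ← R2 + (2/5)·R1: [0, 2, -6/5, -4/5]
R3 ← R3 + (7/10)·R1: [0, 1, -3/5, -2/5]
R3 ← R3 − (1/2)·R2: [0, 0, 0, 0]
Echelon form has 2 nonzero rows, so rank(B) = 2.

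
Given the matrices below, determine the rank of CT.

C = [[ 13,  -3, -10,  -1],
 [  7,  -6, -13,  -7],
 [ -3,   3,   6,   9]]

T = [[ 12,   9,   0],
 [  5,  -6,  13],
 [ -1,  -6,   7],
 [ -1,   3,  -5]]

First compute CT:
[[152, 192, -104],
 [ 74, 156, -134],
 [-36, -54,  36]]
Now row reduce the product.
R2 ← R2 − (37/76)·R1: [0, 1188/19, -1584/19]
R3 ← R3 + (9/38)·R1: [0, -162/19, 216/19]
R3 ← R3 + (3/22)·R2: [0, 0, 0]
2 nonzero rows, so rank(CT) = 2.

2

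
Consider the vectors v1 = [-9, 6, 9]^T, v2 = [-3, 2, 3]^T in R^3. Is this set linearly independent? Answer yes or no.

Form the matrix with these vectors as rows and row reduce.
R2 ← R2 − (1/3)·R1: [0, 0, 0]
1 nonzero row, so the 2 vectors span a space of dimension 1.
Since 1 < 2, the vectors are linearly dependent.

no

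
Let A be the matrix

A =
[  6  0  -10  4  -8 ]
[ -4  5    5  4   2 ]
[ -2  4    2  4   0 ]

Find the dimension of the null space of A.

Row reduce to echelon form.
R2 ← R2 + (2/3)·R1: [0, 5, -5/3, 20/3, -10/3]
R3 ← R3 + (1/3)·R1: [0, 4, -4/3, 16/3, -8/3]
R3 ← R3 − (4/5)·R2: [0, 0, 0, 0, 0]
2 nonzero rows, so rank(A) = 2.
A has 5 columns; by rank–nullity, nullity = 5 − 2 = 3.

3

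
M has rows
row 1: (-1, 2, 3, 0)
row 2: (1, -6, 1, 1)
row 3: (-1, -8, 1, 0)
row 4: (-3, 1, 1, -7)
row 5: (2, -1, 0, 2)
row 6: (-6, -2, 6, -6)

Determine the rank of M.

4

Row reduce to echelon form.
R2 ← R2 + R1: [0, -4, 4, 1]
R3 ← R3 − R1: [0, -10, -2, 0]
R4 ← R4 − (3)·R1: [0, -5, -8, -7]
R5 ← R5 + (2)·R1: [0, 3, 6, 2]
R6 ← R6 − (6)·R1: [0, -14, -12, -6]
R3 ← R3 − (5/2)·R2: [0, 0, -12, -5/2]
R4 ← R4 − (5/4)·R2: [0, 0, -13, -33/4]
R5 ← R5 + (3/4)·R2: [0, 0, 9, 11/4]
R6 ← R6 − (7/2)·R2: [0, 0, -26, -19/2]
R4 ← R4 − (13/12)·R3: [0, 0, 0, -133/24]
R5 ← R5 + (3/4)·R3: [0, 0, 0, 7/8]
R6 ← R6 − (13/6)·R3: [0, 0, 0, -49/12]
R5 ← R5 + (3/19)·R4: [0, 0, 0, 0]
R6 ← R6 − (14/19)·R4: [0, 0, 0, 0]
Echelon form has 4 nonzero rows, so rank(M) = 4.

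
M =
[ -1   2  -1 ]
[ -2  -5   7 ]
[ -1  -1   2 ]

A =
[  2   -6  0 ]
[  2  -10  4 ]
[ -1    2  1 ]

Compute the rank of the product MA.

First compute MA:
[[  3, -16,   7],
 [-21,  76, -13],
 [ -6,  20,  -2]]
Now row reduce the product.
R2 ← R2 + (7)·R1: [0, -36, 36]
R3 ← R3 + (2)·R1: [0, -12, 12]
R3 ← R3 − (1/3)·R2: [0, 0, 0]
2 nonzero rows, so rank(MA) = 2.

2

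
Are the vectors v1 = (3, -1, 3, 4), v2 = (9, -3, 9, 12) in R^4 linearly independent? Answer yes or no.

no

Form the matrix with these vectors as rows and row reduce.
R2 ← R2 − (3)·R1: [0, 0, 0, 0]
1 nonzero row, so the 2 vectors span a space of dimension 1.
Since 1 < 2, the vectors are linearly dependent.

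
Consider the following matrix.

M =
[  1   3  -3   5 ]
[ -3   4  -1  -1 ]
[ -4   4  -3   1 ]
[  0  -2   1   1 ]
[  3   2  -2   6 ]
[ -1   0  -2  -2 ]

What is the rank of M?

4

Row reduce to echelon form.
R2 ← R2 + (3)·R1: [0, 13, -10, 14]
R3 ← R3 + (4)·R1: [0, 16, -15, 21]
R5 ← R5 − (3)·R1: [0, -7, 7, -9]
R6 ← R6 + R1: [0, 3, -5, 3]
R3 ← R3 − (16/13)·R2: [0, 0, -35/13, 49/13]
R4 ← R4 + (2/13)·R2: [0, 0, -7/13, 41/13]
R5 ← R5 + (7/13)·R2: [0, 0, 21/13, -19/13]
R6 ← R6 − (3/13)·R2: [0, 0, -35/13, -3/13]
R4 ← R4 − (1/5)·R3: [0, 0, 0, 12/5]
R5 ← R5 + (3/5)·R3: [0, 0, 0, 4/5]
R6 ← R6 − R3: [0, 0, 0, -4]
R5 ← R5 − (1/3)·R4: [0, 0, 0, 0]
R6 ← R6 + (5/3)·R4: [0, 0, 0, 0]
Echelon form has 4 nonzero rows, so rank(M) = 4.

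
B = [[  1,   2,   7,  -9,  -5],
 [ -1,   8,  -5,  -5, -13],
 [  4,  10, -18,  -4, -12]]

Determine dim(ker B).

2

Row reduce to echelon form.
R2 ← R2 + R1: [0, 10, 2, -14, -18]
R3 ← R3 − (4)·R1: [0, 2, -46, 32, 8]
R3 ← R3 − (1/5)·R2: [0, 0, -232/5, 174/5, 58/5]
3 nonzero rows, so rank(B) = 3.
B has 5 columns; by rank–nullity, nullity = 5 − 3 = 2.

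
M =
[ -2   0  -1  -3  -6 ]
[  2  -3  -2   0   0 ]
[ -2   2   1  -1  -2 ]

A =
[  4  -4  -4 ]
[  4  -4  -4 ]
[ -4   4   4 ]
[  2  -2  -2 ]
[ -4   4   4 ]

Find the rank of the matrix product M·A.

1

First compute MA:
[[ 14, -14, -14],
 [  4,  -4,  -4],
 [  2,  -2,  -2]]
Now row reduce the product.
R2 ← R2 − (2/7)·R1: [0, 0, 0]
R3 ← R3 − (1/7)·R1: [0, 0, 0]
1 nonzero row, so rank(MA) = 1.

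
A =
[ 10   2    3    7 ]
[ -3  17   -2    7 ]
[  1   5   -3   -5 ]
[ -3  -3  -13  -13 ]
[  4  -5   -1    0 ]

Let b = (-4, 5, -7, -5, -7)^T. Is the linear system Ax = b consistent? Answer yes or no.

no

Row reduce the augmented matrix [A | b].
R2 ← R2 + (3/10)·R1: [0, 88/5, -11/10, 91/10, 19/5]
R3 ← R3 − (1/10)·R1: [0, 24/5, -33/10, -57/10, -33/5]
R4 ← R4 + (3/10)·R1: [0, -12/5, -121/10, -109/10, -31/5]
R5 ← R5 − (2/5)·R1: [0, -29/5, -11/5, -14/5, -27/5]
R3 ← R3 − (3/11)·R2: [0, 0, -3, -90/11, -84/11]
R4 ← R4 + (3/22)·R2: [0, 0, -49/4, -425/44, -125/22]
R5 ← R5 + (29/88)·R2: [0, 0, -41/16, 35/176, -365/88]
R4 ← R4 − (49/12)·R3: [0, 0, 0, 95/4, 51/2]
R5 ← R5 − (41/48)·R3: [0, 0, 0, 115/16, 19/8]
R5 ← R5 − (23/76)·R4: [0, 0, 0, 0, -203/38]
The echelon form has 5 nonzero rows; the last pivot sits in the augmented column, so rank(A) = 4 but rank([A|b]) = 5.
Since the ranks differ, the system is inconsistent.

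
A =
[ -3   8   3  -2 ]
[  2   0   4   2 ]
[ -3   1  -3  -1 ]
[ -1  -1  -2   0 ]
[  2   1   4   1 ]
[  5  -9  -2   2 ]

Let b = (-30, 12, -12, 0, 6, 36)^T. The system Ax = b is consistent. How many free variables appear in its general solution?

1

Row reduce the augmented matrix [A | b].
R2 ← R2 + (2/3)·R1: [0, 16/3, 6, 2/3, -8]
R3 ← R3 − R1: [0, -7, -6, 1, 18]
R4 ← R4 − (1/3)·R1: [0, -11/3, -3, 2/3, 10]
R5 ← R5 + (2/3)·R1: [0, 19/3, 6, -1/3, -14]
R6 ← R6 + (5/3)·R1: [0, 13/3, 3, -4/3, -14]
R3 ← R3 + (21/16)·R2: [0, 0, 15/8, 15/8, 15/2]
R4 ← R4 + (11/16)·R2: [0, 0, 9/8, 9/8, 9/2]
R5 ← R5 − (19/16)·R2: [0, 0, -9/8, -9/8, -9/2]
R6 ← R6 − (13/16)·R2: [0, 0, -15/8, -15/8, -15/2]
R4 ← R4 − (3/5)·R3: [0, 0, 0, 0, 0]
R5 ← R5 + (3/5)·R3: [0, 0, 0, 0, 0]
R6 ← R6 + R3: [0, 0, 0, 0, 0]
The echelon form has 3 nonzero rows, and every pivot lies in the first 4 columns, so rank(A) = rank([A|b]) = 3.
The system is consistent.
Free variables = (unknowns) − (rank) = 4 − 3 = 1.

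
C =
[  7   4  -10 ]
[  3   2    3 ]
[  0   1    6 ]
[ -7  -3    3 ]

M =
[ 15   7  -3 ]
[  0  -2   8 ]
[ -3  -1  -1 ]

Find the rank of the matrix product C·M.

2

First compute CM:
[[135,  51,  21],
 [ 36,  14,   4],
 [-18,  -8,   2],
 [-114, -46,  -6]]
Now row reduce the product.
R2 ← R2 − (4/15)·R1: [0, 2/5, -8/5]
R3 ← R3 + (2/15)·R1: [0, -6/5, 24/5]
R4 ← R4 + (38/45)·R1: [0, -44/15, 176/15]
R3 ← R3 + (3)·R2: [0, 0, 0]
R4 ← R4 + (22/3)·R2: [0, 0, 0]
2 nonzero rows, so rank(CM) = 2.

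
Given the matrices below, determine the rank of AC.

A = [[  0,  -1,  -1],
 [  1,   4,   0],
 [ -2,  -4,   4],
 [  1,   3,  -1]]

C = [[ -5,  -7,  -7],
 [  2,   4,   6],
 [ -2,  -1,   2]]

2

First compute AC:
[[  0,  -3,  -8],
 [  3,   9,  17],
 [ -6,  -6,  -2],
 [  3,   6,   9]]
Now row reduce the product.
Swap R1 ↔ R2
R3 ← R3 + (2)·R1: [0, 12, 32]
R4 ← R4 − R1: [0, -3, -8]
R3 ← R3 + (4)·R2: [0, 0, 0]
R4 ← R4 − R2: [0, 0, 0]
2 nonzero rows, so rank(AC) = 2.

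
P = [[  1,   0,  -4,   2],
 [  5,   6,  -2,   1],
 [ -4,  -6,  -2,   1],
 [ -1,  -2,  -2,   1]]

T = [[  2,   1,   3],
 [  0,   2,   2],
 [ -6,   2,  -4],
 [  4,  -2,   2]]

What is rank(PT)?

First compute PT:
[[ 34, -11,  23],
 [ 26,  11,  37],
 [  8, -22, -14],
 [ 14, -11,   3]]
Now row reduce the product.
R2 ← R2 − (13/17)·R1: [0, 330/17, 330/17]
R3 ← R3 − (4/17)·R1: [0, -330/17, -330/17]
R4 ← R4 − (7/17)·R1: [0, -110/17, -110/17]
R3 ← R3 + R2: [0, 0, 0]
R4 ← R4 + (1/3)·R2: [0, 0, 0]
2 nonzero rows, so rank(PT) = 2.

2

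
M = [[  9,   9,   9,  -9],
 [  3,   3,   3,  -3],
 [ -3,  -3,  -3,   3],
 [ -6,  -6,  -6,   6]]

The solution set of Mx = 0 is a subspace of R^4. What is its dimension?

Row reduce to echelon form.
R2 ← R2 − (1/3)·R1: [0, 0, 0, 0]
R3 ← R3 + (1/3)·R1: [0, 0, 0, 0]
R4 ← R4 + (2/3)·R1: [0, 0, 0, 0]
1 nonzero row, so rank(M) = 1.
M has 4 columns; by rank–nullity, nullity = 4 − 1 = 3.

3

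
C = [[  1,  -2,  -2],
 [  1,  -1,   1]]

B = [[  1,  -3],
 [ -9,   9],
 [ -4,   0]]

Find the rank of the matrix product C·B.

First compute CB:
[[ 27, -21],
 [  6, -12]]
Now row reduce the product.
R2 ← R2 − (2/9)·R1: [0, -22/3]
2 nonzero rows, so rank(CB) = 2.

2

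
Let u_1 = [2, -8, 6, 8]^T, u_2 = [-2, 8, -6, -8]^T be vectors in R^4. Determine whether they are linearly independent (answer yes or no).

no

Form the matrix with these vectors as rows and row reduce.
R2 ← R2 + R1: [0, 0, 0, 0]
1 nonzero row, so the 2 vectors span a space of dimension 1.
Since 1 < 2, the vectors are linearly dependent.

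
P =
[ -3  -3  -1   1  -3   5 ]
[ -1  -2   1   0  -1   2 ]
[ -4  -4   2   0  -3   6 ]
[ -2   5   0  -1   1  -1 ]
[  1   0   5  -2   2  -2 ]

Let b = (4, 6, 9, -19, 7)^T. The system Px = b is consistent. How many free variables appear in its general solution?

Row reduce the augmented matrix [P | b].
R2 ← R2 − (1/3)·R1: [0, -1, 4/3, -1/3, 0, 1/3, 14/3]
R3 ← R3 − (4/3)·R1: [0, 0, 10/3, -4/3, 1, -2/3, 11/3]
R4 ← R4 − (2/3)·R1: [0, 7, 2/3, -5/3, 3, -13/3, -65/3]
R5 ← R5 + (1/3)·R1: [0, -1, 14/3, -5/3, 1, -1/3, 25/3]
R4 ← R4 + (7)·R2: [0, 0, 10, -4, 3, -2, 11]
R5 ← R5 − R2: [0, 0, 10/3, -4/3, 1, -2/3, 11/3]
R4 ← R4 − (3)·R3: [0, 0, 0, 0, 0, 0, 0]
R5 ← R5 − R3: [0, 0, 0, 0, 0, 0, 0]
The echelon form has 3 nonzero rows, and every pivot lies in the first 6 columns, so rank(P) = rank([P|b]) = 3.
The system is consistent.
Free variables = (unknowns) − (rank) = 6 − 3 = 3.

3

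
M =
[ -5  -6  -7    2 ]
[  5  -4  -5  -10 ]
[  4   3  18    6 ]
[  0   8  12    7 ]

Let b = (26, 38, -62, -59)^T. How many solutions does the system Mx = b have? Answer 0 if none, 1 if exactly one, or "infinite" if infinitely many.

Row reduce the augmented matrix [M | b].
R2 ← R2 + R1: [0, -10, -12, -8, 64]
R3 ← R3 + (4/5)·R1: [0, -9/5, 62/5, 38/5, -206/5]
R3 ← R3 − (9/50)·R2: [0, 0, 364/25, 226/25, -1318/25]
R4 ← R4 + (4/5)·R2: [0, 0, 12/5, 3/5, -39/5]
R4 ← R4 − (15/91)·R3: [0, 0, 0, -81/91, 81/91]
The echelon form has 4 nonzero rows, and every pivot lies in the first 4 columns, so rank(M) = rank([M|b]) = 4.
The system is consistent.
rank = 4 = number of unknowns, so the solution is unique.

1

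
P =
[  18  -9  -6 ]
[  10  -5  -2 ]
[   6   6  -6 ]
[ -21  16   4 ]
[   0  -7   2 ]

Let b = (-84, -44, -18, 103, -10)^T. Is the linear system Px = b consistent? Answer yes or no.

Row reduce the augmented matrix [P | b].
R2 ← R2 − (5/9)·R1: [0, 0, 4/3, 8/3]
R3 ← R3 − (1/3)·R1: [0, 9, -4, 10]
R4 ← R4 + (7/6)·R1: [0, 11/2, -3, 5]
Swap R2 ↔ R3
R4 ← R4 − (11/18)·R2: [0, 0, -5/9, -10/9]
R5 ← R5 + (7/9)·R2: [0, 0, -10/9, -20/9]
R4 ← R4 + (5/12)·R3: [0, 0, 0, 0]
R5 ← R5 + (5/6)·R3: [0, 0, 0, 0]
The echelon form has 3 nonzero rows, and every pivot lies in the first 3 columns, so rank(P) = rank([P|b]) = 3.
The system is consistent.

yes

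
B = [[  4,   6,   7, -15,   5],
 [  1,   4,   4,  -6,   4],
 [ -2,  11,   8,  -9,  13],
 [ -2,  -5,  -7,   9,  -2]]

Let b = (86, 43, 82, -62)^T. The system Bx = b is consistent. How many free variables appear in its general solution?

1

Row reduce the augmented matrix [B | b].
R2 ← R2 − (1/4)·R1: [0, 5/2, 9/4, -9/4, 11/4, 43/2]
R3 ← R3 + (1/2)·R1: [0, 14, 23/2, -33/2, 31/2, 125]
R4 ← R4 + (1/2)·R1: [0, -2, -7/2, 3/2, 1/2, -19]
R3 ← R3 − (28/5)·R2: [0, 0, -11/10, -39/10, 1/10, 23/5]
R4 ← R4 + (4/5)·R2: [0, 0, -17/10, -3/10, 27/10, -9/5]
R4 ← R4 − (17/11)·R3: [0, 0, 0, 63/11, 28/11, -98/11]
The echelon form has 4 nonzero rows, and every pivot lies in the first 5 columns, so rank(B) = rank([B|b]) = 4.
The system is consistent.
Free variables = (unknowns) − (rank) = 5 − 4 = 1.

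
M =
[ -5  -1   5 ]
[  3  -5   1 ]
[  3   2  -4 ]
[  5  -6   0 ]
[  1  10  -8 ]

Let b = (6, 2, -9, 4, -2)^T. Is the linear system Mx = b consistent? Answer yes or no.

Row reduce the augmented matrix [M | b].
R2 ← R2 + (3/5)·R1: [0, -28/5, 4, 28/5]
R3 ← R3 + (3/5)·R1: [0, 7/5, -1, -27/5]
R4 ← R4 + R1: [0, -7, 5, 10]
R5 ← R5 + (1/5)·R1: [0, 49/5, -7, -4/5]
R3 ← R3 + (1/4)·R2: [0, 0, 0, -4]
R4 ← R4 − (5/4)·R2: [0, 0, 0, 3]
R5 ← R5 + (7/4)·R2: [0, 0, 0, 9]
R4 ← R4 + (3/4)·R3: [0, 0, 0, 0]
R5 ← R5 + (9/4)·R3: [0, 0, 0, 0]
The echelon form has 3 nonzero rows; the last pivot sits in the augmented column, so rank(M) = 2 but rank([M|b]) = 3.
Since the ranks differ, the system is inconsistent.

no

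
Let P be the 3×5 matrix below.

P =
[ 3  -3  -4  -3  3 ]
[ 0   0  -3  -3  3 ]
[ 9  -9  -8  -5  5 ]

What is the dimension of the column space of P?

Row reduce to echelon form.
R3 ← R3 − (3)·R1: [0, 0, 4, 4, -4]
R3 ← R3 + (4/3)·R2: [0, 0, 0, 0, 0]
Echelon form has 2 nonzero rows, so rank(P) = 2.
The column space has dimension equal to the rank: 2.

2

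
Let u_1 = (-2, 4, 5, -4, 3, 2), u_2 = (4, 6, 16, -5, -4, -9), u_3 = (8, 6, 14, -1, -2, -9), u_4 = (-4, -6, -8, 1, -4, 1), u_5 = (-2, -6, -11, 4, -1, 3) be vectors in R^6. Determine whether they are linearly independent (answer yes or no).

no

Form the matrix with these vectors as rows and row reduce.
R2 ← R2 + (2)·R1: [0, 14, 26, -13, 2, -5]
R3 ← R3 + (4)·R1: [0, 22, 34, -17, 10, -1]
R4 ← R4 − (2)·R1: [0, -14, -18, 9, -10, -3]
R5 ← R5 − R1: [0, -10, -16, 8, -4, 1]
R3 ← R3 − (11/7)·R2: [0, 0, -48/7, 24/7, 48/7, 48/7]
R4 ← R4 + R2: [0, 0, 8, -4, -8, -8]
R5 ← R5 + (5/7)·R2: [0, 0, 18/7, -9/7, -18/7, -18/7]
R4 ← R4 + (7/6)·R3: [0, 0, 0, 0, 0, 0]
R5 ← R5 + (3/8)·R3: [0, 0, 0, 0, 0, 0]
3 nonzero rows, so the 5 vectors span a space of dimension 3.
Since 3 < 5, the vectors are linearly dependent.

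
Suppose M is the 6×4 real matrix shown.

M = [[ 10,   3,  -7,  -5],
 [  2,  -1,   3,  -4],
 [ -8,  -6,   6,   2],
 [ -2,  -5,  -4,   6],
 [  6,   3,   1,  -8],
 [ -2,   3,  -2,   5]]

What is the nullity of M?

Row reduce to echelon form.
R2 ← R2 − (1/5)·R1: [0, -8/5, 22/5, -3]
R3 ← R3 + (4/5)·R1: [0, -18/5, 2/5, -2]
R4 ← R4 + (1/5)·R1: [0, -22/5, -27/5, 5]
R5 ← R5 − (3/5)·R1: [0, 6/5, 26/5, -5]
R6 ← R6 + (1/5)·R1: [0, 18/5, -17/5, 4]
R3 ← R3 − (9/4)·R2: [0, 0, -19/2, 19/4]
R4 ← R4 − (11/4)·R2: [0, 0, -35/2, 53/4]
R5 ← R5 + (3/4)·R2: [0, 0, 17/2, -29/4]
R6 ← R6 + (9/4)·R2: [0, 0, 13/2, -11/4]
R4 ← R4 − (35/19)·R3: [0, 0, 0, 9/2]
R5 ← R5 + (17/19)·R3: [0, 0, 0, -3]
R6 ← R6 + (13/19)·R3: [0, 0, 0, 1/2]
R5 ← R5 + (2/3)·R4: [0, 0, 0, 0]
R6 ← R6 − (1/9)·R4: [0, 0, 0, 0]
4 nonzero rows, so rank(M) = 4.
M has 4 columns; by rank–nullity, nullity = 4 − 4 = 0.

0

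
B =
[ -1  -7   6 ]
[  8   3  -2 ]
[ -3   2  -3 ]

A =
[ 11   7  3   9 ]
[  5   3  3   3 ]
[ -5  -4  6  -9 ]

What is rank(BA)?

First compute BA:
[[-76, -52,  12, -84],
 [113,  73,  21,  99],
 [ -8,  -3, -21,   6]]
Now row reduce the product.
R2 ← R2 + (113/76)·R1: [0, -82/19, 738/19, -492/19]
R3 ← R3 − (2/19)·R1: [0, 47/19, -423/19, 282/19]
R3 ← R3 + (47/82)·R2: [0, 0, 0, 0]
2 nonzero rows, so rank(BA) = 2.

2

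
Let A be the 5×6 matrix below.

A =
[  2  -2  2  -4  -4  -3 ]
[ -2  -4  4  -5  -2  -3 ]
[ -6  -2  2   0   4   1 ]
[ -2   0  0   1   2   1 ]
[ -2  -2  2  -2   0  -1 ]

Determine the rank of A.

2

Row reduce to echelon form.
R2 ← R2 + R1: [0, -6, 6, -9, -6, -6]
R3 ← R3 + (3)·R1: [0, -8, 8, -12, -8, -8]
R4 ← R4 + R1: [0, -2, 2, -3, -2, -2]
R5 ← R5 + R1: [0, -4, 4, -6, -4, -4]
R3 ← R3 − (4/3)·R2: [0, 0, 0, 0, 0, 0]
R4 ← R4 − (1/3)·R2: [0, 0, 0, 0, 0, 0]
R5 ← R5 − (2/3)·R2: [0, 0, 0, 0, 0, 0]
Echelon form has 2 nonzero rows, so rank(A) = 2.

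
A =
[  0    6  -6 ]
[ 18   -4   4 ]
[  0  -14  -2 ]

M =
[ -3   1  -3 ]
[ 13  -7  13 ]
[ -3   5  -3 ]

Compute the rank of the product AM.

2

First compute AM:
[[ 96, -72,  96],
 [-118,  66, -118],
 [-176,  88, -176]]
Now row reduce the product.
R2 ← R2 + (59/48)·R1: [0, -45/2, 0]
R3 ← R3 + (11/6)·R1: [0, -44, 0]
R3 ← R3 − (88/45)·R2: [0, 0, 0]
2 nonzero rows, so rank(AM) = 2.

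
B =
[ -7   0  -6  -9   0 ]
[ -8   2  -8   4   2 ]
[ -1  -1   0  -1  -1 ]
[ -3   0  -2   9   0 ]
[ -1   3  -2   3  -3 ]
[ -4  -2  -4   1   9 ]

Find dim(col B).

Row reduce to echelon form.
R2 ← R2 − (8/7)·R1: [0, 2, -8/7, 100/7, 2]
R3 ← R3 − (1/7)·R1: [0, -1, 6/7, 2/7, -1]
R4 ← R4 − (3/7)·R1: [0, 0, 4/7, 90/7, 0]
R5 ← R5 − (1/7)·R1: [0, 3, -8/7, 30/7, -3]
R6 ← R6 − (4/7)·R1: [0, -2, -4/7, 43/7, 9]
R3 ← R3 + (1/2)·R2: [0, 0, 2/7, 52/7, 0]
R5 ← R5 − (3/2)·R2: [0, 0, 4/7, -120/7, -6]
R6 ← R6 + R2: [0, 0, -12/7, 143/7, 11]
R4 ← R4 − (2)·R3: [0, 0, 0, -2, 0]
R5 ← R5 − (2)·R3: [0, 0, 0, -32, -6]
R6 ← R6 + (6)·R3: [0, 0, 0, 65, 11]
R5 ← R5 − (16)·R4: [0, 0, 0, 0, -6]
R6 ← R6 + (65/2)·R4: [0, 0, 0, 0, 11]
R6 ← R6 + (11/6)·R5: [0, 0, 0, 0, 0]
Echelon form has 5 nonzero rows, so rank(B) = 5.
The column space has dimension equal to the rank: 5.

5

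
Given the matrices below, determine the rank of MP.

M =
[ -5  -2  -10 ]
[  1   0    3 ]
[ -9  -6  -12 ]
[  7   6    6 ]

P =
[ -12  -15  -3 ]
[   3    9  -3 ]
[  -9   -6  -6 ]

2

First compute MP:
[[144, 117,  81],
 [-39, -33, -21],
 [198, 153, 117],
 [-120, -87, -75]]
Now row reduce the product.
R2 ← R2 + (13/48)·R1: [0, -21/16, 15/16]
R3 ← R3 − (11/8)·R1: [0, -63/8, 45/8]
R4 ← R4 + (5/6)·R1: [0, 21/2, -15/2]
R3 ← R3 − (6)·R2: [0, 0, 0]
R4 ← R4 + (8)·R2: [0, 0, 0]
2 nonzero rows, so rank(MP) = 2.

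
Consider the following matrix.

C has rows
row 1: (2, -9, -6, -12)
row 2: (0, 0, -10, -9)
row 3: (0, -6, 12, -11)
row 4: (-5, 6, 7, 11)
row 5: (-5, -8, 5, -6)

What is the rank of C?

Row reduce to echelon form.
R4 ← R4 + (5/2)·R1: [0, -33/2, -8, -19]
R5 ← R5 + (5/2)·R1: [0, -61/2, -10, -36]
Swap R2 ↔ R3
R4 ← R4 − (11/4)·R2: [0, 0, -41, 45/4]
R5 ← R5 − (61/12)·R2: [0, 0, -71, 239/12]
R4 ← R4 − (41/10)·R3: [0, 0, 0, 963/20]
R5 ← R5 − (71/10)·R3: [0, 0, 0, 5029/60]
R5 ← R5 − (47/27)·R4: [0, 0, 0, 0]
Echelon form has 4 nonzero rows, so rank(C) = 4.

4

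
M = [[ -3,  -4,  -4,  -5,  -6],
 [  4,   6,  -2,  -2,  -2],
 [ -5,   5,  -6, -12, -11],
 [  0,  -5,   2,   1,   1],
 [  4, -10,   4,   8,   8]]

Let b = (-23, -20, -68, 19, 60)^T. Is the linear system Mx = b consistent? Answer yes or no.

yes

Row reduce the augmented matrix [M | b].
R2 ← R2 + (4/3)·R1: [0, 2/3, -22/3, -26/3, -10, -152/3]
R3 ← R3 − (5/3)·R1: [0, 35/3, 2/3, -11/3, -1, -89/3]
R5 ← R5 + (4/3)·R1: [0, -46/3, -4/3, 4/3, 0, 88/3]
R3 ← R3 − (35/2)·R2: [0, 0, 129, 148, 174, 857]
R4 ← R4 + (15/2)·R2: [0, 0, -53, -64, -74, -361]
R5 ← R5 + (23)·R2: [0, 0, -170, -198, -230, -1136]
R4 ← R4 + (53/129)·R3: [0, 0, 0, -412/129, -108/43, -1148/129]
R5 ← R5 + (170/129)·R3: [0, 0, 0, -382/129, -30/43, -854/129]
R5 ← R5 − (191/206)·R4: [0, 0, 0, 0, 168/103, 168/103]
The echelon form has 5 nonzero rows, and every pivot lies in the first 5 columns, so rank(M) = rank([M|b]) = 5.
The system is consistent.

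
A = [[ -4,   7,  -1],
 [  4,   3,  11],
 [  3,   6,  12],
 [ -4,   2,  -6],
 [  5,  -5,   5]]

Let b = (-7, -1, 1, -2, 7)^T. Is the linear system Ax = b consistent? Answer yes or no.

Row reduce the augmented matrix [A | b].
R2 ← R2 + R1: [0, 10, 10, -8]
R3 ← R3 + (3/4)·R1: [0, 45/4, 45/4, -17/4]
R4 ← R4 − R1: [0, -5, -5, 5]
R5 ← R5 + (5/4)·R1: [0, 15/4, 15/4, -7/4]
R3 ← R3 − (9/8)·R2: [0, 0, 0, 19/4]
R4 ← R4 + (1/2)·R2: [0, 0, 0, 1]
R5 ← R5 − (3/8)·R2: [0, 0, 0, 5/4]
R4 ← R4 − (4/19)·R3: [0, 0, 0, 0]
R5 ← R5 − (5/19)·R3: [0, 0, 0, 0]
The echelon form has 3 nonzero rows; the last pivot sits in the augmented column, so rank(A) = 2 but rank([A|b]) = 3.
Since the ranks differ, the system is inconsistent.

no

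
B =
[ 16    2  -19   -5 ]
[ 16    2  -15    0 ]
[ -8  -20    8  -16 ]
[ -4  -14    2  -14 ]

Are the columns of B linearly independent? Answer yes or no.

no

Row reduce B to echelon form.
R2 ← R2 − R1: [0, 0, 4, 5]
R3 ← R3 + (1/2)·R1: [0, -19, -3/2, -37/2]
R4 ← R4 + (1/4)·R1: [0, -27/2, -11/4, -61/4]
Swap R2 ↔ R3
R4 ← R4 − (27/38)·R2: [0, 0, -32/19, -40/19]
R4 ← R4 + (8/19)·R3: [0, 0, 0, 0]
3 pivots among 4 columns.
Only 3 < 4 pivot columns, so the columns are linearly dependent.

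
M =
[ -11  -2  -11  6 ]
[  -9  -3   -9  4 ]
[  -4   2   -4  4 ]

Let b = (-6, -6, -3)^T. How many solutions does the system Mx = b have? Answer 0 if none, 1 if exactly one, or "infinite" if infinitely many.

0

Row reduce the augmented matrix [M | b].
R2 ← R2 − (9/11)·R1: [0, -15/11, 0, -10/11, -12/11]
R3 ← R3 − (4/11)·R1: [0, 30/11, 0, 20/11, -9/11]
R3 ← R3 + (2)·R2: [0, 0, 0, 0, -3]
The echelon form has 3 nonzero rows; the last pivot sits in the augmented column, so rank(M) = 2 but rank([M|b]) = 3.
Since the ranks differ, the system is inconsistent.
It has no solutions.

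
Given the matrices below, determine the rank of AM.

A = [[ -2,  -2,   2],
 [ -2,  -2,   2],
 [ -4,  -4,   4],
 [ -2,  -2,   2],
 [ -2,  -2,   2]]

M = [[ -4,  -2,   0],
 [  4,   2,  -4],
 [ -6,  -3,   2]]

First compute AM:
[[-12,  -6,  12],
 [-12,  -6,  12],
 [-24, -12,  24],
 [-12,  -6,  12],
 [-12,  -6,  12]]
Now row reduce the product.
R2 ← R2 − R1: [0, 0, 0]
R3 ← R3 − (2)·R1: [0, 0, 0]
R4 ← R4 − R1: [0, 0, 0]
R5 ← R5 − R1: [0, 0, 0]
1 nonzero row, so rank(AM) = 1.

1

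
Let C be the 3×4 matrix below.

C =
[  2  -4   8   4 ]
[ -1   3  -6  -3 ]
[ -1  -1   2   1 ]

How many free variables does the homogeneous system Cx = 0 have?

Row reduce to echelon form.
R2 ← R2 + (1/2)·R1: [0, 1, -2, -1]
R3 ← R3 + (1/2)·R1: [0, -3, 6, 3]
R3 ← R3 + (3)·R2: [0, 0, 0, 0]
2 nonzero rows, so rank(C) = 2.
C has 4 columns; by rank–nullity, nullity = 4 − 2 = 2.

2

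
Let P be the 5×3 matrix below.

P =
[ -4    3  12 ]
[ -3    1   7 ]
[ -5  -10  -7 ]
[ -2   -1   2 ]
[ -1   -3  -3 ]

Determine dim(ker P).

1

Row reduce to echelon form.
R2 ← R2 − (3/4)·R1: [0, -5/4, -2]
R3 ← R3 − (5/4)·R1: [0, -55/4, -22]
R4 ← R4 − (1/2)·R1: [0, -5/2, -4]
R5 ← R5 − (1/4)·R1: [0, -15/4, -6]
R3 ← R3 − (11)·R2: [0, 0, 0]
R4 ← R4 − (2)·R2: [0, 0, 0]
R5 ← R5 − (3)·R2: [0, 0, 0]
2 nonzero rows, so rank(P) = 2.
P has 3 columns; by rank–nullity, nullity = 3 − 2 = 1.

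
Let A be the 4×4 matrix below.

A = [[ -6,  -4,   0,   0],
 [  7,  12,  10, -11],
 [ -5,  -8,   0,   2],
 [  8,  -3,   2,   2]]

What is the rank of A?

Row reduce to echelon form.
R2 ← R2 + (7/6)·R1: [0, 22/3, 10, -11]
R3 ← R3 − (5/6)·R1: [0, -14/3, 0, 2]
R4 ← R4 + (4/3)·R1: [0, -25/3, 2, 2]
R3 ← R3 + (7/11)·R2: [0, 0, 70/11, -5]
R4 ← R4 + (25/22)·R2: [0, 0, 147/11, -21/2]
R4 ← R4 − (21/10)·R3: [0, 0, 0, 0]
Echelon form has 3 nonzero rows, so rank(A) = 3.

3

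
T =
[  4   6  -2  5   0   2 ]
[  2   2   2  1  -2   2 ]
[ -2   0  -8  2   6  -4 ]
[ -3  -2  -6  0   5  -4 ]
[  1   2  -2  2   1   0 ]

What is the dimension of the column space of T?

Row reduce to echelon form.
R2 ← R2 − (1/2)·R1: [0, -1, 3, -3/2, -2, 1]
R3 ← R3 + (1/2)·R1: [0, 3, -9, 9/2, 6, -3]
R4 ← R4 + (3/4)·R1: [0, 5/2, -15/2, 15/4, 5, -5/2]
R5 ← R5 − (1/4)·R1: [0, 1/2, -3/2, 3/4, 1, -1/2]
R3 ← R3 + (3)·R2: [0, 0, 0, 0, 0, 0]
R4 ← R4 + (5/2)·R2: [0, 0, 0, 0, 0, 0]
R5 ← R5 + (1/2)·R2: [0, 0, 0, 0, 0, 0]
Echelon form has 2 nonzero rows, so rank(T) = 2.
The column space has dimension equal to the rank: 2.

2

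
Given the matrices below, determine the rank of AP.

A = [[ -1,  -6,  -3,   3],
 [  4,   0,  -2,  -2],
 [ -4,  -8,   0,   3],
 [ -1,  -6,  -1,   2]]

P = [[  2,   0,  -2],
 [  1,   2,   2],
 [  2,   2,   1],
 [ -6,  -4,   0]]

2

First compute AP:
[[-32, -30, -13],
 [ 16,   4, -10],
 [-34, -28,  -8],
 [-22, -22, -11]]
Now row reduce the product.
R2 ← R2 + (1/2)·R1: [0, -11, -33/2]
R3 ← R3 − (17/16)·R1: [0, 31/8, 93/16]
R4 ← R4 − (11/16)·R1: [0, -11/8, -33/16]
R3 ← R3 + (31/88)·R2: [0, 0, 0]
R4 ← R4 − (1/8)·R2: [0, 0, 0]
2 nonzero rows, so rank(AP) = 2.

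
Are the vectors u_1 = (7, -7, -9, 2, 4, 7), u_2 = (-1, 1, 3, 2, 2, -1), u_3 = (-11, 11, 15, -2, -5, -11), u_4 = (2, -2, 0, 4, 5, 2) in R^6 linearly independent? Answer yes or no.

Form the matrix with these vectors as rows and row reduce.
R2 ← R2 + (1/7)·R1: [0, 0, 12/7, 16/7, 18/7, 0]
R3 ← R3 + (11/7)·R1: [0, 0, 6/7, 8/7, 9/7, 0]
R4 ← R4 − (2/7)·R1: [0, 0, 18/7, 24/7, 27/7, 0]
R3 ← R3 − (1/2)·R2: [0, 0, 0, 0, 0, 0]
R4 ← R4 − (3/2)·R2: [0, 0, 0, 0, 0, 0]
2 nonzero rows, so the 4 vectors span a space of dimension 2.
Since 2 < 4, the vectors are linearly dependent.

no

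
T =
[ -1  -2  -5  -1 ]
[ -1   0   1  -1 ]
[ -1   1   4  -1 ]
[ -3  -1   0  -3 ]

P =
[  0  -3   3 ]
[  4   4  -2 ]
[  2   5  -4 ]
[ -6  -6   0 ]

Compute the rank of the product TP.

2

First compute TP:
[[-12, -24,  21],
 [  8,  14,  -7],
 [ 18,  33, -21],
 [ 14,  23,  -7]]
Now row reduce the product.
R2 ← R2 + (2/3)·R1: [0, -2, 7]
R3 ← R3 + (3/2)·R1: [0, -3, 21/2]
R4 ← R4 + (7/6)·R1: [0, -5, 35/2]
R3 ← R3 − (3/2)·R2: [0, 0, 0]
R4 ← R4 − (5/2)·R2: [0, 0, 0]
2 nonzero rows, so rank(TP) = 2.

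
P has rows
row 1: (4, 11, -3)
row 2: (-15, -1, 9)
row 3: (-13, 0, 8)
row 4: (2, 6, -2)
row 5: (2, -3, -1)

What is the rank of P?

Row reduce to echelon form.
R2 ← R2 + (15/4)·R1: [0, 161/4, -9/4]
R3 ← R3 + (13/4)·R1: [0, 143/4, -7/4]
R4 ← R4 − (1/2)·R1: [0, 1/2, -1/2]
R5 ← R5 − (1/2)·R1: [0, -17/2, 1/2]
R3 ← R3 − (143/161)·R2: [0, 0, 40/161]
R4 ← R4 − (2/161)·R2: [0, 0, -76/161]
R5 ← R5 + (34/161)·R2: [0, 0, 4/161]
R4 ← R4 + (19/10)·R3: [0, 0, 0]
R5 ← R5 − (1/10)·R3: [0, 0, 0]
Echelon form has 3 nonzero rows, so rank(P) = 3.

3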